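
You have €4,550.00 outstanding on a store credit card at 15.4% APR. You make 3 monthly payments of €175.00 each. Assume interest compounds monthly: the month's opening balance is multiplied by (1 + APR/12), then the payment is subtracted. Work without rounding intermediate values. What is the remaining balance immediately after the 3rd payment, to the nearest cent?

€4,195.67

Monthly rate r = 15.4%/12 = 1.28333% = 0.0128333.
Each month: B ← B·(1+r) − €175.00.
Month 1: interest €58.39; balance after payment €4,433.39.
Month 2: interest €56.90; balance after payment €4,315.29.
Month 3: interest €55.38; balance after payment €4,195.67.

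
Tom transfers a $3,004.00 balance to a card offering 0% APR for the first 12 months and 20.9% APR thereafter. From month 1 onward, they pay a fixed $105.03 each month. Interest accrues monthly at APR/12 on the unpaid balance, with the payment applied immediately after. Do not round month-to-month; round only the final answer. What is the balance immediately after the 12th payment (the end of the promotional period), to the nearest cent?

$1,743.64

Promo months 1–12 at r₀ = 0%/12 = 0; months 13+ at r₁ = 20.9%/12 = 0.0174167.
After month 12 (no interest yet): B = $3,004.00 − 12·$105.03 = $1,743.64.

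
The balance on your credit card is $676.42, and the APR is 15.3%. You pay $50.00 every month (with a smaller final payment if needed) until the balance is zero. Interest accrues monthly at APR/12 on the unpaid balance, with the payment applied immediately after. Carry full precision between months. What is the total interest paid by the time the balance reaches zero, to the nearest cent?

$70.79

Monthly rate r = 15.3%/12 = 1.275% = 0.01275.
Payoff takes n = ⌈−ln(1 − rB₀/P)/ln(1+r)⌉ = ⌈14.944⌉ = 15 payments; the last is $47.21.
Total paid = 14·$50.00 + $47.21 = $747.21.
Total interest = total paid − principal = $747.21 − $676.42 = $70.79.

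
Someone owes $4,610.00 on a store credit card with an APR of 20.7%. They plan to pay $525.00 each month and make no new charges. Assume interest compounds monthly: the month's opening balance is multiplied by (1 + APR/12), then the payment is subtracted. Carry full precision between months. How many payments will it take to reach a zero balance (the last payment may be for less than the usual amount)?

10 payments

Monthly rate r = 20.7%/12 = 1.725% = 0.01725.
Recurrence: B ← B·(1+r) − $525.00.
Month 1: interest $79.52; balance after payment $4,164.52.
Month 2: interest $71.84; balance after payment $3,711.36.
Closed form: n = −ln(1 − rB₀/P)/ln(1+r) = −ln(0.84853)/ln(1.01725) ≈ 9.604, so the balance reaches zero during payment 10.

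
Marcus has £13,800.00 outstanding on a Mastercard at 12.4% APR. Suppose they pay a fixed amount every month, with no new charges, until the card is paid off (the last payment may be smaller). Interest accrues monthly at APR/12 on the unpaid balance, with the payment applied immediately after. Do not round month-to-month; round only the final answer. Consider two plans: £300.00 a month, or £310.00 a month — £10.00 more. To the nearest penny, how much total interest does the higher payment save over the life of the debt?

£241.44

Monthly rate r = 12.4%/12 = 1.03333% = 0.0103333.
At £300.00/mo: n = ⌈−ln(1 − rB₀/P)/ln(1+r)⌉ = 63 payments (last £222.46); total interest = total paid − £13,800.00 = £5,022.46.
At £310.00/mo: 60 payments (last £291.02); total interest £4,781.02.
Interest saved = £5,022.46 − £4,781.02 = £241.44.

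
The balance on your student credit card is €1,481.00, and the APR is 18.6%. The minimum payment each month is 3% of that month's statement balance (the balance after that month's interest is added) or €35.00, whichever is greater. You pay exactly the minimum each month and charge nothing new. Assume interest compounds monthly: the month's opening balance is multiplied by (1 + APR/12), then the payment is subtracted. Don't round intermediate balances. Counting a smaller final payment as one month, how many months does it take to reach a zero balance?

64 months

Monthly rate r = 18.6%/12 = 1.55% = 0.0155.
While 3% of the post-interest balance exceeds €35.00, each month B ← (B·(1+r))·(1 − 0.03), i.e. B shrinks by the factor (1+r)·0.97 = 0.98503.
This holds for months 1–17. Entering month 18 the balance is €1,146.13; 3% of the post-interest balance is now below €35.00, so the flat €35.00 minimum applies from here.
From month 18 a fixed €35.00 at rate r clears €1,146.13 in 47 more payments. Total: 17 + 47 = 64 months.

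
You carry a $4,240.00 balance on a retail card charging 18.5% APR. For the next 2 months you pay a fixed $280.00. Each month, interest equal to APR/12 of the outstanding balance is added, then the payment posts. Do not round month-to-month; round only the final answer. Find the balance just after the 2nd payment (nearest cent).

$3,807.42

Monthly rate r = 18.5%/12 = 1.54167% = 0.0154167.
Each month: B ← B·(1+r) − $280.00.
Month 1: interest $65.37; balance after payment $4,025.37.
Month 2: interest $62.06; balance after payment $3,807.42.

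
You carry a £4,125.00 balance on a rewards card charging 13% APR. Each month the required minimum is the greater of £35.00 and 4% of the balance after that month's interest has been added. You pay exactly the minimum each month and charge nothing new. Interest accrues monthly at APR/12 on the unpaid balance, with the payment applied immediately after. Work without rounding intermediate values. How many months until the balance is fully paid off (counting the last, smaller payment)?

Monthly rate r = 13%/12 = 1.08333% = 0.0108333.
While 4% of the post-interest balance exceeds £35.00, each month B ← (B·(1+r))·(1 − 0.04), i.e. B shrinks by the factor (1+r)·0.96 = 0.9704.
This holds for months 1–52. Entering month 53 the balance is £864.70; 4% of the post-interest balance is now below £35.00, so the flat £35.00 minimum applies from here.
From month 53 a fixed £35.00 at rate r clears £864.70 in 29 more payments. Total: 52 + 29 = 81 months.

81 months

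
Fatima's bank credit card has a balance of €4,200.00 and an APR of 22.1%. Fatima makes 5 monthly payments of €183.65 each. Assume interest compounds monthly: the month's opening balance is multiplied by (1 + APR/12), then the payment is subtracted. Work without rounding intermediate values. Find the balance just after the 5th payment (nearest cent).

€3,648.56

Monthly rate r = 22.1%/12 = 1.84167% = 0.0184167.
Each month: B ← B·(1+r) − €183.65.
Month 1: interest €77.35; balance after payment €4,093.70.
Month 2: interest €75.39; balance after payment €3,985.44.
Month 3: interest €73.40; balance after payment €3,875.19.
Month 4: interest €71.37; balance after payment €3,762.91.
Month 5: interest €69.30; balance after payment €3,648.56.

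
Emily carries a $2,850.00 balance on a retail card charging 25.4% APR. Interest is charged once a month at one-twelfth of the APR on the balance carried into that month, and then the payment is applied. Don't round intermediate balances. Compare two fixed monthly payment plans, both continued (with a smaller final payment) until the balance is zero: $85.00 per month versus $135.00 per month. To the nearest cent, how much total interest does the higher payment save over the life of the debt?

Monthly rate r = 25.4%/12 = 2.11667% = 0.0211667.
At $85.00/mo: n = ⌈−ln(1 − rB₀/P)/ln(1+r)⌉ = 60 payments (last $4.35); total interest = total paid − $2,850.00 = $2,169.35.
At $135.00/mo: 29 payments (last $36.68); total interest $966.68.
Interest saved = $2,169.35 − $966.68 = $1,202.67.

$1,202.67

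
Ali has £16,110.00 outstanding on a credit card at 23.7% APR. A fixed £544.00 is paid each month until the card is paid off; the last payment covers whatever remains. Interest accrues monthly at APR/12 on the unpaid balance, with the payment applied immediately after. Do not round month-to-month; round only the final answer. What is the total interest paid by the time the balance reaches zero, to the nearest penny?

Monthly rate r = 23.7%/12 = 1.975% = 0.01975.
Payoff takes n = ⌈−ln(1 − rB₀/P)/ln(1+r)⌉ = ⌈44.953⌉ = 45 payments; the last is £518.93.
Total paid = 44·£544.00 + £518.93 = £24,454.93.
Total interest = total paid − principal = £24,454.93 − £16,110.00 = £8,344.93.

£8,344.93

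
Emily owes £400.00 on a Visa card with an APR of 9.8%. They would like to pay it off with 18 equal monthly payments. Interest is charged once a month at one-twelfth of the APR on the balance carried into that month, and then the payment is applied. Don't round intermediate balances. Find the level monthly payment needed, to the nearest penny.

£23.99

Monthly rate r = 9.8%/12 = 0.816667% = 0.00816667.
Level-payment amortization: P = B₀·r / (1 − (1+r)^(−n)) = 400.00·0.00816667 / (1 − 1.00817^(−18)).
Denominator 1 − (1+r)^(−18) = 0.136190481.
P = 3.26667 / 0.136190481 ≈ 23.99.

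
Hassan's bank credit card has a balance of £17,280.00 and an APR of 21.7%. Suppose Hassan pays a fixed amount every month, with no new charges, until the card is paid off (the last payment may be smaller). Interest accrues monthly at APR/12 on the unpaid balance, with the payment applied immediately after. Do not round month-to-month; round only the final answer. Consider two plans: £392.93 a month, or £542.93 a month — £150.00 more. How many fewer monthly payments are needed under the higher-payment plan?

Monthly rate r = 21.7%/12 = 1.80833% = 0.0180833.
At £392.93/mo: n = ⌈−ln(1 − rB₀/P)/ln(1+r)⌉ = 89 payments (last £195.56); total interest = total paid − £17,280.00 = £17,493.40.
At £542.93/mo: 48 payments (last £443.73); total interest £8,681.44.
Payments saved = 89 − 48 = 41.

41 fewer payments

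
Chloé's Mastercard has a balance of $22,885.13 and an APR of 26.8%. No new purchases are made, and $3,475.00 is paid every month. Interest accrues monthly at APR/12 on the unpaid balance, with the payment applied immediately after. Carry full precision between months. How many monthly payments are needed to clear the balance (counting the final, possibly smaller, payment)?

Monthly rate r = 26.8%/12 = 2.23333% = 0.0223333.
Recurrence: B ← B·(1+r) − $3,475.00.
Month 1: interest $511.10; balance after payment $19,921.23.
Month 2: interest $444.91; balance after payment $16,891.14.
Closed form: n = −ln(1 − rB₀/P)/ln(1+r) = −ln(0.85292)/ln(1.02233) ≈ 7.203, so the balance reaches zero during payment 8.

8 months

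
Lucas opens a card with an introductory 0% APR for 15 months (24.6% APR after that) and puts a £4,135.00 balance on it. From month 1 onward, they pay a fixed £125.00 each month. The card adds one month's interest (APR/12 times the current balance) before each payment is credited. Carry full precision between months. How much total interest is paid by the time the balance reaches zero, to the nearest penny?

Promo months 1–15 at r₀ = 0%/12 = 0; months 16+ at r₁ = 24.6%/12 = 0.0205.
After month 15 (no interest yet): B = £4,135.00 − 15·£125.00 = £2,260.00.
Then at r₁ with £125.00/mo: n₂ = −ln(1 − r₁·B/P)/ln(1+r₁) ≈ 22.82 → 23 more payments.
Total paid = 37·£125.00 + £102.52 = £4,727.52; interest = £4,727.52 − £4,135.00 = £592.52.

£592.52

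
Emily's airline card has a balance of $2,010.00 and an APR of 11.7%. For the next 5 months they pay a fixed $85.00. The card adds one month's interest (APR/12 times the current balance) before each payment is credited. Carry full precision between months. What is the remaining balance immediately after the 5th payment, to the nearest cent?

Monthly rate r = 11.7%/12 = 0.975% = 0.00975.
Each month: B ← B·(1+r) − $85.00.
Month 1: interest $19.60; balance after payment $1,944.60.
Month 2: interest $18.96; balance after payment $1,878.56.
Month 3: interest $18.32; balance after payment $1,811.87.
Month 4: interest $17.67; balance after payment $1,744.54.
Month 5: interest $17.01; balance after payment $1,676.55.

$1,676.55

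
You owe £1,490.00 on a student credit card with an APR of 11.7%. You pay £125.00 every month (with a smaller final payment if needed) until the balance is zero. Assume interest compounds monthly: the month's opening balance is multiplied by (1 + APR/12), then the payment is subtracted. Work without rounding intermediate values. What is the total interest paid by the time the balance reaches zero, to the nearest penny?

Monthly rate r = 11.7%/12 = 0.975% = 0.00975.
Payoff takes n = ⌈−ln(1 − rB₀/P)/ln(1+r)⌉ = ⌈12.733⌉ = 13 payments; the last is £91.77.
Total paid = 12·£125.00 + £91.77 = £1,591.77.
Total interest = total paid − principal = £1,591.77 − £1,490.00 = £101.77.

£101.77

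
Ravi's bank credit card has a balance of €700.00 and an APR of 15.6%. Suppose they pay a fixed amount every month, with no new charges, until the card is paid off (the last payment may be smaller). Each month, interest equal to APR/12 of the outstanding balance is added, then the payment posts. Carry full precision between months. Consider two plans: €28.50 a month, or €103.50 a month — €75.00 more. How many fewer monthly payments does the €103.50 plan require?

22 fewer payments

Monthly rate r = 15.6%/12 = 1.3% = 0.013.
At €28.50/mo: n = ⌈−ln(1 − rB₀/P)/ln(1+r)⌉ = 30 payments (last €22.23); total interest = total paid − €700.00 = €148.73.
At €103.50/mo: 8 payments (last €13.03); total interest €37.53.
Payments saved = 30 − 8 = 22.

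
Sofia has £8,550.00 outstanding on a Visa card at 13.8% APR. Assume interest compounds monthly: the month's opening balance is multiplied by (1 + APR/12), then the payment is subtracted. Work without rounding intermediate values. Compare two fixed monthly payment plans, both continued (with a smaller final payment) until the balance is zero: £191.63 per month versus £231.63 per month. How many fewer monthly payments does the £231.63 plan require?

Monthly rate r = 13.8%/12 = 1.15% = 0.0115.
At £191.63/mo: n = ⌈−ln(1 − rB₀/P)/ln(1+r)⌉ = 63 payments (last £180.41); total interest = total paid − £8,550.00 = £3,511.47.
At £231.63/mo: 49 payments (last £74.26); total interest £2,642.50.
Payments saved = 63 − 49 = 14.

14 fewer payments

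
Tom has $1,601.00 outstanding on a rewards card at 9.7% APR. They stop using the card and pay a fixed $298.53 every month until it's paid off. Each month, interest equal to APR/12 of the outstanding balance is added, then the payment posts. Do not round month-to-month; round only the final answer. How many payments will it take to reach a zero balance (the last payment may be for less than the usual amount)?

Monthly rate r = 9.7%/12 = 0.808333% = 0.00808333.
Recurrence: B ← B·(1+r) − $298.53.
Month 1: interest $12.94; balance after payment $1,315.41.
Month 2: interest $10.63; balance after payment $1,027.51.
Month 3: interest $8.31; balance after payment $737.29.
Month 4: interest $5.96; balance after payment $444.72.
Month 5: interest $3.59; balance after payment $149.78.
Month 6: interest $1.21; balance after payment $0.00.

6 months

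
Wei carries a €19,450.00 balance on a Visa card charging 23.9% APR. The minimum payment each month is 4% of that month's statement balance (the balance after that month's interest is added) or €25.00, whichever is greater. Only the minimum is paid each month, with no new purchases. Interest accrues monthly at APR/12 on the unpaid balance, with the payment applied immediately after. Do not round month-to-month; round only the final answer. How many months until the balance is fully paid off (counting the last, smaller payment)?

Monthly rate r = 23.9%/12 = 1.99167% = 0.0199167.
While 4% of the post-interest balance exceeds €25.00, each month B ← (B·(1+r))·(1 − 0.04), i.e. B shrinks by the factor (1+r)·0.96 = 0.97912.
This holds for months 1–164. Entering month 165 the balance is €610.96; 4% of the post-interest balance is now below €25.00, so the flat €25.00 minimum applies from here.
From month 165 a fixed €25.00 at rate r clears €610.96 in 34 more payments. Total: 164 + 34 = 198 months.

198 months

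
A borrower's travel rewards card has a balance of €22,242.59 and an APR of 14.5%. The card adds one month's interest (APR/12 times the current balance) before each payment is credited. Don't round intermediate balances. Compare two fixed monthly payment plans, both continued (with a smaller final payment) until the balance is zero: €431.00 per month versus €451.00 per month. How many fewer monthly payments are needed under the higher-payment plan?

Monthly rate r = 14.5%/12 = 1.20833% = 0.0120833.
At €431.00/mo: n = ⌈−ln(1 − rB₀/P)/ln(1+r)⌉ = 82 payments (last €150.44); total interest = total paid − €22,242.59 = €12,818.85.
At €451.00/mo: 76 payments (last €201.55); total interest €11,783.96.
Payments saved = 82 − 76 = 6.

6 fewer payments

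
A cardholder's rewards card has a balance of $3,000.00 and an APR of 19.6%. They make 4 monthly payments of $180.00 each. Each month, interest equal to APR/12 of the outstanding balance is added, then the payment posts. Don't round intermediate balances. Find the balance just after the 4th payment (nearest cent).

$2,463.02

Monthly rate r = 19.6%/12 = 1.63333% = 0.0163333.
Each month: B ← B·(1+r) − $180.00.
Month 1: interest $49.00; balance after payment $2,869.00.
Month 2: interest $46.86; balance after payment $2,735.86.
Month 3: interest $44.69; balance after payment $2,600.55.
Month 4: interest $42.48; balance after payment $2,463.02.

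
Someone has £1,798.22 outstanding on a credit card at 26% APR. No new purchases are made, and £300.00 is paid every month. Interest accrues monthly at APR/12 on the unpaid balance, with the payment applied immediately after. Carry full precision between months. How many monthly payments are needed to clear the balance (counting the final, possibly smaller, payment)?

7 months

Monthly rate r = 26%/12 = 2.16667% = 0.0216667.
Recurrence: B ← B·(1+r) − £300.00.
Month 1: interest £38.96; balance after payment £1,537.18.
Month 2: interest £33.31; balance after payment £1,270.49.
Closed form: n = −ln(1 − rB₀/P)/ln(1+r) = −ln(0.87013)/ln(1.02167) ≈ 6.490, so the balance reaches zero during payment 7.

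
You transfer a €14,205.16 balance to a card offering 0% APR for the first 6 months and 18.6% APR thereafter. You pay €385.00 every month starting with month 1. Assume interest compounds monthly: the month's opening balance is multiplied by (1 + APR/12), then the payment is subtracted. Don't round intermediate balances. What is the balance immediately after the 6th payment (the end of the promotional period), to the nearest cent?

€11,895.16

Promo months 1–6 at r₀ = 0%/12 = 0; months 7+ at r₁ = 18.6%/12 = 0.0155.
After month 6 (no interest yet): B = €14,205.16 − 6·€385.00 = €11,895.16.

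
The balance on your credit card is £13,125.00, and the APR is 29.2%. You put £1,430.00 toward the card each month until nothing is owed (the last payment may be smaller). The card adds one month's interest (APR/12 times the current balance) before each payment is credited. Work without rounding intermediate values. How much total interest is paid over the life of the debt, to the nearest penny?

Monthly rate r = 29.2%/12 = 2.43333% = 0.0243333.
Payoff takes n = ⌈−ln(1 − rB₀/P)/ln(1+r)⌉ = ⌈10.513⌉ = 11 payments; the last is £737.77.
Total paid = 10·£1,430.00 + £737.77 = £15,037.77.
Total interest = total paid − principal = £15,037.77 − £13,125.00 = £1,912.77.

£1,912.77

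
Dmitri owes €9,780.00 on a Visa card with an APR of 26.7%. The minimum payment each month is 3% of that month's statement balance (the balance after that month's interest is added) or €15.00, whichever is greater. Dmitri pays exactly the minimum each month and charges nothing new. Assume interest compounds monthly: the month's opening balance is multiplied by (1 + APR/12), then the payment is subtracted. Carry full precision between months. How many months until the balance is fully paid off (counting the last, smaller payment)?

414 months

Monthly rate r = 26.7%/12 = 2.225% = 0.02225.
While 3% of the post-interest balance exceeds €15.00, each month B ← (B·(1+r))·(1 − 0.03), i.e. B shrinks by the factor (1+r)·0.97 = 0.99158.
This holds for months 1–355. Entering month 356 the balance is €486.50; 3% of the post-interest balance is now below €15.00, so the flat €15.00 minimum applies from here.
From month 356 a fixed €15.00 at rate r clears €486.50 in 59 more payments. Total: 355 + 59 = 414 months.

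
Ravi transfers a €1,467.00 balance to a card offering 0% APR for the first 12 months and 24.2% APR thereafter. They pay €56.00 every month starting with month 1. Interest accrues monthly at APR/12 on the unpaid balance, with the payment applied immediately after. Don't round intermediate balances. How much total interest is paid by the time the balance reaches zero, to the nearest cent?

€151.06

Promo months 1–12 at r₀ = 0%/12 = 0; months 13+ at r₁ = 24.2%/12 = 0.0201667.
After month 12 (no interest yet): B = €1,467.00 − 12·€56.00 = €795.00.
Then at r₁ with €56.00/mo: n₂ = −ln(1 − r₁·B/P)/ln(1+r₁) ≈ 16.89 → 17 more payments.
Total paid = 28·€56.00 + €50.06 = €1,618.06; interest = €1,618.06 − €1,467.00 = €151.06.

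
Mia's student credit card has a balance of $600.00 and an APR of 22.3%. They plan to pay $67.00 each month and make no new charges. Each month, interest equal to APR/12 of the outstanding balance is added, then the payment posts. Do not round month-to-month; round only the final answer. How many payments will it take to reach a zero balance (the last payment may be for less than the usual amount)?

Monthly rate r = 22.3%/12 = 1.85833% = 0.0185833.
Recurrence: B ← B·(1+r) − $67.00.
Month 1: interest $11.15; balance after payment $544.15.
Month 2: interest $10.11; balance after payment $487.26.
Closed form: n = −ln(1 − rB₀/P)/ln(1+r) = −ln(0.83358)/ln(1.01858) ≈ 9.886, so the balance reaches zero during payment 10.

10 payments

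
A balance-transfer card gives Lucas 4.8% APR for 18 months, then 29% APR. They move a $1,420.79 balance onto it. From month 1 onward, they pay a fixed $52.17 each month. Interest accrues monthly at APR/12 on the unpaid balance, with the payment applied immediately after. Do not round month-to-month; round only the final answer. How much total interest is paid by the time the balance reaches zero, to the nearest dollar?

$168

Promo months 1–18 at r₀ = 4.8%/12 = 0.004; months 19+ at r₁ = 29%/12 = 0.0241667.
After month 18: iterate B ← B·(1+r₀) − $52.17 for 18 months → $554.96.
Then at r₁ with $52.17/mo: n₂ = −ln(1 − r₁·B/P)/ln(1+r₁) ≈ 12.44 → 13 more payments.
Total paid = 30·$52.17 + $23.33 = $1,588.43; interest = $1,588.43 − $1,420.79 = $167.64.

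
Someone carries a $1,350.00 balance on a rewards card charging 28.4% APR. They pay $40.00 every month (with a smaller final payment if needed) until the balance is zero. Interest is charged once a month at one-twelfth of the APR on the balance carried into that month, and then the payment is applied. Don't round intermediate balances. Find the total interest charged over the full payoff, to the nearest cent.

$1,391.70

Monthly rate r = 28.4%/12 = 2.36667% = 0.0236667.
Payoff takes n = ⌈−ln(1 − rB₀/P)/ln(1+r)⌉ = ⌈68.540⌉ = 69 payments; the last is $21.70.
Total paid = 68·$40.00 + $21.70 = $2,741.70.
Total interest = total paid − principal = $2,741.70 − $1,350.00 = $1,391.70.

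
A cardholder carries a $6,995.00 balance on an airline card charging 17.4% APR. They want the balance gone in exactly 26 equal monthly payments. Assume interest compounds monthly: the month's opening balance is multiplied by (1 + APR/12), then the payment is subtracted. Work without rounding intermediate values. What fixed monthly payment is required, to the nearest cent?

Monthly rate r = 17.4%/12 = 1.45% = 0.0145.
Level-payment amortization: P = B₀·r / (1 − (1+r)^(−n)) = 6995.00·0.0145 / (1 − 1.0145^(−26)).
Denominator 1 − (1+r)^(−26) = 0.312224558.
P = 101.427 / 0.312224558 ≈ 324.85.

$324.85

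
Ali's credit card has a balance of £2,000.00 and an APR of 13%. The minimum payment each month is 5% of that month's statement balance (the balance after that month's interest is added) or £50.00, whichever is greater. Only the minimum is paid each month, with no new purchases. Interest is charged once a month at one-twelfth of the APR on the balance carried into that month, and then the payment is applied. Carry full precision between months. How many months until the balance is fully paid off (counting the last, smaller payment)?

40 months

Monthly rate r = 13%/12 = 1.08333% = 0.0108333.
While 5% of the post-interest balance exceeds £50.00, each month B ← (B·(1+r))·(1 − 0.05), i.e. B shrinks by the factor (1+r)·0.95 = 0.96029.
This holds for months 1–18. Entering month 19 the balance is £964.47; 5% of the post-interest balance is now below £50.00, so the flat £50.00 minimum applies from here.
From month 19 a fixed £50.00 at rate r clears £964.47 in 22 more payments. Total: 18 + 22 = 40 months.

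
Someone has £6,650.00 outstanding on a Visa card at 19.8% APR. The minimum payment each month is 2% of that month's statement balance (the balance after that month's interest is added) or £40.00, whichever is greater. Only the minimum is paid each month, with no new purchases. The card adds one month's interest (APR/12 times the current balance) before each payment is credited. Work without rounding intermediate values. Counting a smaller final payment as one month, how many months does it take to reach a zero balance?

Monthly rate r = 19.8%/12 = 1.65% = 0.0165.
While 2% of the post-interest balance exceeds £40.00, each month B ← (B·(1+r))·(1 − 0.02), i.e. B shrinks by the factor (1+r)·0.98 = 0.99617.
This holds for months 1–318. Entering month 319 the balance is £1,962.73; 2% of the post-interest balance is now below £40.00, so the flat £40.00 minimum applies from here.
From month 319 a fixed £40.00 at rate r clears £1,962.73 in 102 more payments. Total: 318 + 102 = 420 months.

420 months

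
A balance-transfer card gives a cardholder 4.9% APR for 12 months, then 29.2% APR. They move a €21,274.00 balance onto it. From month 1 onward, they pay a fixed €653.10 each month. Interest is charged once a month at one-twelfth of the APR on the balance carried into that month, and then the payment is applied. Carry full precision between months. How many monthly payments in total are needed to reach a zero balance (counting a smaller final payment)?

44 months

Promo months 1–12 at r₀ = 4.9%/12 = 0.00408333; months 13+ at r₁ = 29.2%/12 = 0.0243333.
After month 12: iterate B ← B·(1+r₀) − €653.10 for 12 months → €14,324.53.
Then at r₁ with €653.10/mo: n₂ = −ln(1 − r₁·B/P)/ln(1+r₁) ≈ 31.73 → 32 more payments.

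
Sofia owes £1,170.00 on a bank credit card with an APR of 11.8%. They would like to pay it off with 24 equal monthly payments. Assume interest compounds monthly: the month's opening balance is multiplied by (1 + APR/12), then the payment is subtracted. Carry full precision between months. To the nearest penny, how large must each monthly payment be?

£54.97

Monthly rate r = 11.8%/12 = 0.983333% = 0.00983333.
Level-payment amortization: P = B₀·r / (1 − (1+r)^(−n)) = 1170.00·0.00983333 / (1 − 1.00983^(−24)).
Denominator 1 − (1+r)^(−24) = 0.209308356.
P = 11.505 / 0.209308356 ≈ 54.97.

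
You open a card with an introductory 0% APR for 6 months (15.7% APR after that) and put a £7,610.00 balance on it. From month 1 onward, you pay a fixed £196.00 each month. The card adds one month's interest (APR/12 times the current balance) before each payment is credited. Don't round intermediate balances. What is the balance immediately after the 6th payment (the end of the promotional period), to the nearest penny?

£6,434.00

Promo months 1–6 at r₀ = 0%/12 = 0; months 7+ at r₁ = 15.7%/12 = 0.0130833.
After month 6 (no interest yet): B = £7,610.00 − 6·£196.00 = £6,434.00.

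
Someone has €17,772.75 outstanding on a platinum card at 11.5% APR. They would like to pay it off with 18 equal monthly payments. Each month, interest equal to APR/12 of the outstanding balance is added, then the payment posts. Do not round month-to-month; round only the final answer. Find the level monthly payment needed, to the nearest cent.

€1,079.70

Monthly rate r = 11.5%/12 = 0.958333% = 0.00958333.
Level-payment amortization: P = B₀·r / (1 − (1+r)^(−n)) = 17772.75·0.00958333 / (1 − 1.00958^(−18)).
Denominator 1 − (1+r)^(−18) = 0.157750239.
P = 170.322 / 0.157750239 ≈ 1079.70.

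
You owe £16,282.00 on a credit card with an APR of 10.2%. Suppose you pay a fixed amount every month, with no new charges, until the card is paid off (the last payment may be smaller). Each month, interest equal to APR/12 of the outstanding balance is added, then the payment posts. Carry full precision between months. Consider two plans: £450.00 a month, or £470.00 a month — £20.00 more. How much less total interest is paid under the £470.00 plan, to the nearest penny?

£171.41

Monthly rate r = 10.2%/12 = 0.85% = 0.0085.
At £450.00/mo: n = ⌈−ln(1 − rB₀/P)/ln(1+r)⌉ = 44 payments (last £189.86); total interest = total paid − £16,282.00 = £3,257.86.
At £470.00/mo: 42 payments (last £98.45); total interest £3,086.45.
Interest saved = £3,257.86 − £3,086.45 = £171.41.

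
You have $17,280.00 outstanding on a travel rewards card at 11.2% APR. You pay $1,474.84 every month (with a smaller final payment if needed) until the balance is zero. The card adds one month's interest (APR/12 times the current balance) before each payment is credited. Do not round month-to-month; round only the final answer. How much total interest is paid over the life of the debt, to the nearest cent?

Monthly rate r = 11.2%/12 = 0.933333% = 0.00933333.
Payoff takes n = ⌈−ln(1 − rB₀/P)/ln(1+r)⌉ = ⌈12.466⌉ = 13 payments; the last is $688.79.
Total paid = 12·$1,474.84 + $688.79 = $18,386.87.
Total interest = total paid − principal = $18,386.87 − $17,280.00 = $1,106.87.

$1,106.87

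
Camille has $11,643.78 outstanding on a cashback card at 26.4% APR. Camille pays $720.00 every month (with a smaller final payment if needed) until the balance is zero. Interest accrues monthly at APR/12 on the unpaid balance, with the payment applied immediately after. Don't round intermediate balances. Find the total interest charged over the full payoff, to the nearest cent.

Monthly rate r = 26.4%/12 = 2.2% = 0.022.
Payoff takes n = ⌈−ln(1 − rB₀/P)/ln(1+r)⌉ = ⌈20.206⌉ = 21 payments; the last is $149.79.
Total paid = 20·$720.00 + $149.79 = $14,549.79.
Total interest = total paid − principal = $14,549.79 − $11,643.78 = $2,906.01.

$2,906.01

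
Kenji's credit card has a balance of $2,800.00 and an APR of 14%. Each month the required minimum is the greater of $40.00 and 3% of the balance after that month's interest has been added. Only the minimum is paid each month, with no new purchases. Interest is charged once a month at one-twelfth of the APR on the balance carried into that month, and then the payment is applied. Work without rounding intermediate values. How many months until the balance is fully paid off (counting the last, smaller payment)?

Monthly rate r = 14%/12 = 1.16667% = 0.0116667.
While 3% of the post-interest balance exceeds $40.00, each month B ← (B·(1+r))·(1 − 0.03), i.e. B shrinks by the factor (1+r)·0.97 = 0.98132.
This holds for months 1–40. Entering month 41 the balance is $1,316.82; 3% of the post-interest balance is now below $40.00, so the flat $40.00 minimum applies from here.
From month 41 a fixed $40.00 at rate r clears $1,316.82 in 42 more payments. Total: 40 + 42 = 82 months.

82 months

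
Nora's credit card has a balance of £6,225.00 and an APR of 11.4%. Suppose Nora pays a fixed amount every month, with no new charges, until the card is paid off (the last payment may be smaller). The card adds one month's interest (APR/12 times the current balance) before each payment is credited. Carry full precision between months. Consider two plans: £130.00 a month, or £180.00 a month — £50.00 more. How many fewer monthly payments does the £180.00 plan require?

Monthly rate r = 11.4%/12 = 0.95% = 0.0095.
At £130.00/mo: n = ⌈−ln(1 − rB₀/P)/ln(1+r)⌉ = 65 payments (last £22.95); total interest = total paid − £6,225.00 = £2,117.95.
At £180.00/mo: 43 payments (last £22.68); total interest £1,357.68.
Payments saved = 65 − 43 = 22.

22 fewer payments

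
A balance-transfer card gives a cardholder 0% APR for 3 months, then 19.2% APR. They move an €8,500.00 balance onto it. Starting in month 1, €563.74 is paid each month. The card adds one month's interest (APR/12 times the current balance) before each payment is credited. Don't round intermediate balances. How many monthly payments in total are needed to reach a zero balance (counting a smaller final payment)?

17 months

Promo months 1–3 at r₀ = 0%/12 = 0; months 4+ at r₁ = 19.2%/12 = 0.016.
After month 3 (no interest yet): B = €8,500.00 − 3·€563.74 = €6,808.78.
Then at r₁ with €563.74/mo: n₂ = −ln(1 − r₁·B/P)/ln(1+r₁) ≈ 13.53 → 14 more payments.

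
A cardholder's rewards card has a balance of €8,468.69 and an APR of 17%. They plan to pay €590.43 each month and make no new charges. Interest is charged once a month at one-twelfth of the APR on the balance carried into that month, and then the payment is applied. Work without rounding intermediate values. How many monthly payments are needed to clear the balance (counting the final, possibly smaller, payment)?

Monthly rate r = 17%/12 = 1.41667% = 0.0141667.
Recurrence: B ← B·(1+r) − €590.43.
Month 1: interest €119.97; balance after payment €7,998.23.
Month 2: interest €113.31; balance after payment €7,521.11.
Closed form: n = −ln(1 − rB₀/P)/ln(1+r) = −ln(0.7968)/ln(1.01417) ≈ 16.147, so the balance reaches zero during payment 17.

17 months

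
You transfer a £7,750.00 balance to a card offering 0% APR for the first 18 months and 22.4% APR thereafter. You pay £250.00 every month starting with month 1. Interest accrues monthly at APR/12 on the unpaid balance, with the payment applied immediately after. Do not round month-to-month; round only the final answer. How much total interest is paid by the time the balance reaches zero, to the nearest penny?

Promo months 1–18 at r₀ = 0%/12 = 0; months 19+ at r₁ = 22.4%/12 = 0.0186667.
After month 18 (no interest yet): B = £7,750.00 − 18·£250.00 = £3,250.00.
Then at r₁ with £250.00/mo: n₂ = −ln(1 − r₁·B/P)/ln(1+r₁) ≈ 15.03 → 16 more payments.
Total paid = 33·£250.00 + £7.27 = £8,257.27; interest = £8,257.27 − £7,750.00 = £507.27.

£507.27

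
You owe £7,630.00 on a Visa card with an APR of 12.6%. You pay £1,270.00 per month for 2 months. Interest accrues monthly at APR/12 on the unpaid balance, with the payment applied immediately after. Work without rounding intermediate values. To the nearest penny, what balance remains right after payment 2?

Monthly rate r = 12.6%/12 = 1.05% = 0.0105.
Each month: B ← B·(1+r) − £1,270.00.
Month 1: interest £80.11; balance after payment £6,440.11.
Month 2: interest £67.62; balance after payment £5,237.74.

£5,237.74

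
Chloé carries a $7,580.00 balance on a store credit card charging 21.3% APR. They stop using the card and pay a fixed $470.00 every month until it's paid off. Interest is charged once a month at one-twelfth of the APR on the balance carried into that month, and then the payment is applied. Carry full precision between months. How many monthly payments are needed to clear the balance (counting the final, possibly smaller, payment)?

Monthly rate r = 21.3%/12 = 1.775% = 0.01775.
Recurrence: B ← B·(1+r) − $470.00.
Month 1: interest $134.55; balance after payment $7,244.55.
Month 2: interest $128.59; balance after payment $6,903.14.
Closed form: n = −ln(1 − rB₀/P)/ln(1+r) = −ln(0.71373)/ln(1.01775) ≈ 19.168, so the balance reaches zero during payment 20.

20 payments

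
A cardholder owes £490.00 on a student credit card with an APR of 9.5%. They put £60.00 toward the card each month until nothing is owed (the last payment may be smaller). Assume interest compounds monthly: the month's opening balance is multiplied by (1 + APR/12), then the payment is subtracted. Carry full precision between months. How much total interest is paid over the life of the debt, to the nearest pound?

Monthly rate r = 9.5%/12 = 0.791667% = 0.00791667.
Payoff takes n = ⌈−ln(1 − rB₀/P)/ln(1+r)⌉ = ⌈8.476⌉ = 9 payments; the last is £28.62.
Total paid = 8·£60.00 + £28.62 = £508.62.
Total interest = total paid − principal = £508.62 − £490.00 = £18.62.

£19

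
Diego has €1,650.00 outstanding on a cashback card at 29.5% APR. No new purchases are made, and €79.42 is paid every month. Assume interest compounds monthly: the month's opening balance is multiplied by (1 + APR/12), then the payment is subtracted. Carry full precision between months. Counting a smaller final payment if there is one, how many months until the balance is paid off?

30 payments

Monthly rate r = 29.5%/12 = 2.45833% = 0.0245833.
Recurrence: B ← B·(1+r) − €79.42.
Month 1: interest €40.56; balance after payment €1,611.14.
Month 2: interest €39.61; balance after payment €1,571.33.
Closed form: n = −ln(1 − rB₀/P)/ln(1+r) = −ln(0.48927)/ln(1.02458) ≈ 29.435, so the balance reaches zero during payment 30.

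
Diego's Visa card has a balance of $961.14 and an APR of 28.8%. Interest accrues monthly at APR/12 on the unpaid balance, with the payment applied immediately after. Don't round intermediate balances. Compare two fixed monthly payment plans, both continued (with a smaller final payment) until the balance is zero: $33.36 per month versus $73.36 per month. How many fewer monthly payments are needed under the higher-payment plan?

Monthly rate r = 28.8%/12 = 2.4% = 0.024.
At $33.36/mo: n = ⌈−ln(1 − rB₀/P)/ln(1+r)⌉ = 50 payments (last $19.53); total interest = total paid − $961.14 = $693.03.
At $73.36/mo: 16 payments (last $67.41); total interest $206.67.
Payments saved = 50 − 16 = 34.

34 fewer payments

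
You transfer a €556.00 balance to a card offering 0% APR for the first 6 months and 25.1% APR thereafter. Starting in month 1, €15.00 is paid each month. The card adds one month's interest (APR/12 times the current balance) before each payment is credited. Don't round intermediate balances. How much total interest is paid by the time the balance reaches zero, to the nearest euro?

€294

Promo months 1–6 at r₀ = 0%/12 = 0; months 7+ at r₁ = 25.1%/12 = 0.0209167.
After month 6 (no interest yet): B = €556.00 − 6·€15.00 = €466.00.
Then at r₁ with €15.00/mo: n₂ = −ln(1 − r₁·B/P)/ln(1+r₁) ≈ 50.69 → 51 more payments.
Total paid = 56·€15.00 + €10.35 = €850.35; interest = €850.35 − €556.00 = €294.35.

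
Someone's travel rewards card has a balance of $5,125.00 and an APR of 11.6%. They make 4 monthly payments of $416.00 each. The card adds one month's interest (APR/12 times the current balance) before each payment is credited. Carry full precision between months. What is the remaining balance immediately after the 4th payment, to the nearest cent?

$3,637.77

Monthly rate r = 11.6%/12 = 0.966667% = 0.00966667.
Each month: B ← B·(1+r) − $416.00.
Month 1: interest $49.54; balance after payment $4,758.54.
Month 2: interest $46.00; balance after payment $4,388.54.
Month 3: interest $42.42; balance after payment $4,014.96.
Month 4: interest $38.81; balance after payment $3,637.77.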